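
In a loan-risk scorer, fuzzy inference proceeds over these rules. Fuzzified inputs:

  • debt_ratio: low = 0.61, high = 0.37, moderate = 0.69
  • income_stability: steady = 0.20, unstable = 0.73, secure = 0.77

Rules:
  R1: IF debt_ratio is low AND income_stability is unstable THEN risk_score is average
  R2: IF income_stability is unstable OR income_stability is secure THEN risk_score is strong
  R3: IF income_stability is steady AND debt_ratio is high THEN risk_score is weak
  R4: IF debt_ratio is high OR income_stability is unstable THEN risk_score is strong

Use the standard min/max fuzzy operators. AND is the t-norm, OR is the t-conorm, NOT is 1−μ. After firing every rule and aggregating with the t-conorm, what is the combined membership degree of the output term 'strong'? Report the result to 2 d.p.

0.77

R1: low=0.61, unstable=0.73; AND[min(a, b)] → w = 0.61
R2: unstable=0.73, secure=0.77; OR[max(a, b)] → w = 0.77
R3: steady=0.20, high=0.37; AND[min(a, b)] → w = 0.20
R4: high=0.37, unstable=0.73; OR[max(a, b)] → w = 0.73
Rules with consequent 'strong': {R2, R4} → strengths 0.77, 0.73
Aggregate via t-conorm [max(a, b)]: 0.77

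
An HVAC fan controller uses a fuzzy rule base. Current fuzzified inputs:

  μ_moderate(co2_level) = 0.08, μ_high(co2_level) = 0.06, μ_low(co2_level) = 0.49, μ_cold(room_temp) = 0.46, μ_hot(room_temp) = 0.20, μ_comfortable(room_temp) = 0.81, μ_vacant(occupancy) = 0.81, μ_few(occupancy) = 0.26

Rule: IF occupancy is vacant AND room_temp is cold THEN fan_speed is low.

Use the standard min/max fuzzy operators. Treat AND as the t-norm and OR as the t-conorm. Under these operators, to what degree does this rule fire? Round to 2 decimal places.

0.46

firing strength: vacant=0.81, cold=0.46; AND[min(a, b)] → w = 0.46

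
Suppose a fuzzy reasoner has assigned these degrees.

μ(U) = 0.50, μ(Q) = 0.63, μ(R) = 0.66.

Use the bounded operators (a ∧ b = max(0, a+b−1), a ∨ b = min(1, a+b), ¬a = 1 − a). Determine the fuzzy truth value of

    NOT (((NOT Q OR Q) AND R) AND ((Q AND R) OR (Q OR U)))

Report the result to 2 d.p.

NOT Q = 1 − 0.63 = 0.37
NOT Q OR Q = min(1, a+b) on (0.37, 0.63) = 1.00
(NOT Q OR Q) AND R = max(0, a+b−1) on (1.00, 0.66) = 0.66
Q AND R = max(0, a+b−1) on (0.63, 0.66) = 0.29
Q OR U = min(1, a+b) on (0.63, 0.50) = 1.00
(Q AND R) OR (Q OR U) = min(1, a+b) on (0.29, 1.00) = 1.00
((NOT Q OR Q) AND R) AND ((Q AND R) OR (Q OR U)) = max(0, a+b−1) on (0.66, 1.00) = 0.66
NOT (((NOT Q OR Q) AND R) AND ((Q AND R) OR (Q OR U))) = 1 − 0.66 = 0.34

0.34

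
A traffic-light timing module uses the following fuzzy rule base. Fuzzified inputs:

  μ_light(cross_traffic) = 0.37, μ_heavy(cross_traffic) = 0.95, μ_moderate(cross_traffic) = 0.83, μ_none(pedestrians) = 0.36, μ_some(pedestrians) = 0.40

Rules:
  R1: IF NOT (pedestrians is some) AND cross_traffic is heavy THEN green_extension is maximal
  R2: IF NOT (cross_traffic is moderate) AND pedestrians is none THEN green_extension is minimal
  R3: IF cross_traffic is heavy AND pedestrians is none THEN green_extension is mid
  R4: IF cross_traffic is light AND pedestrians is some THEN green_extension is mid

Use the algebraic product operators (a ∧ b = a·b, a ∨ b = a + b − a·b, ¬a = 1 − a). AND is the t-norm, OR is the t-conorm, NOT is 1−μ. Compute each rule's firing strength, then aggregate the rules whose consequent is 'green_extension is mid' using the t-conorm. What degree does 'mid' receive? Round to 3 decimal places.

0.439

R1: ¬some=1−0.40=0.60, heavy=0.95; AND[a·b] → w = 0.5700
R2: ¬moderate=1−0.83=0.17, none=0.36; AND[a·b] → w = 0.0612
R3: heavy=0.95, none=0.36; AND[a·b] → w = 0.3420
R4: light=0.37, some=0.40; AND[a·b] → w = 0.1480
Rules with consequent 'mid': {R3, R4} → strengths 0.3420, 0.1480
Aggregate via t-conorm [a + b − a·b]: 0.4394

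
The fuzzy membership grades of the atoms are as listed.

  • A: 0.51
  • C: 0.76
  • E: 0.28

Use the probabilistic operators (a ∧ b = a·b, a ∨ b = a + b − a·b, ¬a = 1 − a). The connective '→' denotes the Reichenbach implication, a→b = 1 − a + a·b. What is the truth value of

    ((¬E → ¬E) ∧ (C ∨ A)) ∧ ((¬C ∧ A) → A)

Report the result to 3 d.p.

0.662

¬E = 1 − 0.2800 = 0.7200
¬E = 1 − 0.2800 = 0.7200
¬E → ¬E  [Reichenbach: 1 − a + a·b] with a=0.7200, b=0.7200 → 0.7984
C ∨ A = a + b − a·b on (0.7600, 0.5100) = 0.8824
(¬E → ¬E) ∧ (C ∨ A) = a·b on (0.7984, 0.8824) = 0.7045
¬C = 1 − 0.7600 = 0.2400
¬C ∧ A = a·b on (0.2400, 0.5100) = 0.1224
(¬C ∧ A) → A  [Reichenbach: 1 − a + a·b] with a=0.1224, b=0.5100 → 0.9400
((¬E → ¬E) ∧ (C ∨ A)) ∧ ((¬C ∧ A) → A) = a·b on (0.7045, 0.9400) = 0.6623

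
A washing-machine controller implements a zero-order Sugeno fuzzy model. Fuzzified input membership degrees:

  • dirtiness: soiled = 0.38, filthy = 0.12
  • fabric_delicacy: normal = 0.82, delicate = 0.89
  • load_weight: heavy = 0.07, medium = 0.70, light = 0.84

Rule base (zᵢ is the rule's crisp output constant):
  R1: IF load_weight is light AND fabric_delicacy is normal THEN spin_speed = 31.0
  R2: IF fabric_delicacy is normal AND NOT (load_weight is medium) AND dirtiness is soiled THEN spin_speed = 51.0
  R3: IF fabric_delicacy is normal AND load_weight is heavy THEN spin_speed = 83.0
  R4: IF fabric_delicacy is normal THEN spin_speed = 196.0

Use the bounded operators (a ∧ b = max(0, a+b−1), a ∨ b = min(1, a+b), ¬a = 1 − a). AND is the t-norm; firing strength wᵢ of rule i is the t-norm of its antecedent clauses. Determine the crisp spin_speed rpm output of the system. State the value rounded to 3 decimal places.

122.419

R1 (z=31.0): light=0.84, normal=0.82; AND[max(0, a+b−1)] → w = 0.66
R2 (z=51.0): normal=0.82, ¬medium=1−0.70=0.30, soiled=0.38; AND[max(0, a+b−1)] → w = 0.00
R3 (z=83.0): normal=0.82, heavy=0.07; AND[max(0, a+b−1)] → w = 0.00
R4 (z=196.0): normal=0.82 → w = 0.82
Weighted average = (0.66·31.0 + 0.00·51.0 + 0.00·83.0 + 0.82·196.0) / (0.66 + 0.00 + 0.00 + 0.82)
  = 181.1800 / 1.4800 = 122.419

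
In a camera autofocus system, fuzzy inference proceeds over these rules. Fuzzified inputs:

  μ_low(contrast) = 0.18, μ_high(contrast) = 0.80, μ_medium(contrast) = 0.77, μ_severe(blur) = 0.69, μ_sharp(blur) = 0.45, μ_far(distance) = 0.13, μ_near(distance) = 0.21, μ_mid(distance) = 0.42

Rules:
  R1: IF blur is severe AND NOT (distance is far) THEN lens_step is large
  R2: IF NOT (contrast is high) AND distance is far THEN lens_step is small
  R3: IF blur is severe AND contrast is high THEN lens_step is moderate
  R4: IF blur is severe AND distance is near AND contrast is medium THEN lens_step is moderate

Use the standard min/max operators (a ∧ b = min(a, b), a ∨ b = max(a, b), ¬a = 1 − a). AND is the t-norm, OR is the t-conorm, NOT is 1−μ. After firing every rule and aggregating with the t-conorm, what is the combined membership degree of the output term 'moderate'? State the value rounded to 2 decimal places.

R1: severe=0.69, ¬far=1−0.13=0.87; AND[min(a, b)] → w = 0.69
R2: ¬high=1−0.80=0.20, far=0.13; AND[min(a, b)] → w = 0.13
R3: severe=0.69, high=0.80; AND[min(a, b)] → w = 0.69
R4: severe=0.69, near=0.21, medium=0.77; AND[min(a, b)] → w = 0.21
Rules with consequent 'moderate': {R3, R4} → strengths 0.69, 0.21
Aggregate via t-conorm [max(a, b)]: 0.69

0.69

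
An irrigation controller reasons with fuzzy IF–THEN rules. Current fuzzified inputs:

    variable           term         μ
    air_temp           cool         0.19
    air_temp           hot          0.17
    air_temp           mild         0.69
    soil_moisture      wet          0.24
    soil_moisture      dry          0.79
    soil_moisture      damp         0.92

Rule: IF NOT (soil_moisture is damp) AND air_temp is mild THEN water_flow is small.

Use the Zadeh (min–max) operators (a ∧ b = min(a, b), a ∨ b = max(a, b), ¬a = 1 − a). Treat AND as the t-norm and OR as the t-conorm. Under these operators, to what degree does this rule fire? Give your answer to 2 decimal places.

firing strength: ¬damp=1−0.92=0.08, mild=0.69; AND[min(a, b)] → w = 0.08

0.08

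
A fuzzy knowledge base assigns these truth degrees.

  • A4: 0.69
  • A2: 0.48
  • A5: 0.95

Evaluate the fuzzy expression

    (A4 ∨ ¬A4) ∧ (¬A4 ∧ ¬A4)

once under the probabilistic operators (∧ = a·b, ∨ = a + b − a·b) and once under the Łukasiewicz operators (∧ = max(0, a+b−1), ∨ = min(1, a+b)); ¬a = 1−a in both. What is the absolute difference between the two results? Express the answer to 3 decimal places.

Under probabilistic:
  ¬A4 = 1 − 0.6900 = 0.3100
  A4 ∨ ¬A4 = a + b − a·b on (0.6900, 0.3100) = 0.7861
  ¬A4 = 1 − 0.6900 = 0.3100
  ¬A4 = 1 − 0.6900 = 0.3100
  ¬A4 ∧ ¬A4 = a·b on (0.3100, 0.3100) = 0.0961
  (A4 ∨ ¬A4) ∧ (¬A4 ∧ ¬A4) = a·b on (0.7861, 0.0961) = 0.0755
  → value = 0.0755
Under Łukasiewicz:
  ¬A4 = 1 − 0.69 = 0.31
  A4 ∨ ¬A4 = min(1, a+b) on (0.69, 0.31) = 1.00
  ¬A4 = 1 − 0.69 = 0.31
  ¬A4 = 1 − 0.69 = 0.31
  ¬A4 ∧ ¬A4 = max(0, a+b−1) on (0.31, 0.31) = 0.00
  (A4 ∨ ¬A4) ∧ (¬A4 ∧ ¬A4) = max(0, a+b−1) on (1.00, 0.00) = 0.00
  → value = 0.0000
|0.0755 − 0.0000| = 0.076

0.076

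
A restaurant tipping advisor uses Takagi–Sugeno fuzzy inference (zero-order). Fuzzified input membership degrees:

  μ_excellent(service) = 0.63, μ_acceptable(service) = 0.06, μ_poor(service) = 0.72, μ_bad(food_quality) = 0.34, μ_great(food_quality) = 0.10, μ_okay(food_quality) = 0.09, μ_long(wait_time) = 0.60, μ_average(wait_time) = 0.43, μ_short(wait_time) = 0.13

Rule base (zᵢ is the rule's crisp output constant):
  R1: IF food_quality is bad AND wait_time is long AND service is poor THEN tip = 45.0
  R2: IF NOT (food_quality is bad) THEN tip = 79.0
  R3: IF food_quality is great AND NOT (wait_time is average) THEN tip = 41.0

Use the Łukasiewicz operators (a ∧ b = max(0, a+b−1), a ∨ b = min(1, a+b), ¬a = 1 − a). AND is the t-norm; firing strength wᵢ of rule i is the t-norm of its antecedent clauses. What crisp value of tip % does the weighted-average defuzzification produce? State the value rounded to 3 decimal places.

79.000

R1 (z=45.0): bad=0.34, long=0.60, poor=0.72; AND[max(0, a+b−1)] → w = 0.00
R2 (z=79.0): ¬bad=1−0.34=0.66 → w = 0.66
R3 (z=41.0): great=0.10, ¬average=1−0.43=0.57; AND[max(0, a+b−1)] → w = 0.00
Weighted average = (0.00·45.0 + 0.66·79.0 + 0.00·41.0) / (0.00 + 0.66 + 0.00)
  = 52.1400 / 0.6600 = 79.000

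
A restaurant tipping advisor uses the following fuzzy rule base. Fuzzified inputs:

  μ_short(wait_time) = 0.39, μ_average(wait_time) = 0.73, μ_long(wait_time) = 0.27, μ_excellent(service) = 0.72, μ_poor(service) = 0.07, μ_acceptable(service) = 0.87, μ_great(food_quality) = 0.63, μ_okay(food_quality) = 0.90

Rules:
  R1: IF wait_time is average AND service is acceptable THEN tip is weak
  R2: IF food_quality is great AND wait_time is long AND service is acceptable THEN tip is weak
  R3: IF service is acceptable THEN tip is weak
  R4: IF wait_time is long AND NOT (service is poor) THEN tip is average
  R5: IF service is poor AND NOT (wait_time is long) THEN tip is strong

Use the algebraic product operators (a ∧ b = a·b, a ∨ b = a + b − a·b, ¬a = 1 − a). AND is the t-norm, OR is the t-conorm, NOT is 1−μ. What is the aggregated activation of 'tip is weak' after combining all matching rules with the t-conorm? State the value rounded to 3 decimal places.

0.960

R1: average=0.73, acceptable=0.87; AND[a·b] → w = 0.6351
R2: great=0.63, long=0.27, acceptable=0.87; AND[a·b] → w = 0.1480
R3: acceptable=0.87 → w = 0.8700
R4: long=0.27, ¬poor=1−0.07=0.93; AND[a·b] → w = 0.2511
R5: poor=0.07, ¬long=1−0.27=0.73; AND[a·b] → w = 0.0511
Rules with consequent 'weak': {R1, R2, R3} → strengths 0.6351, 0.1480, 0.8700
Aggregate via t-conorm [a + b − a·b]: 0.9596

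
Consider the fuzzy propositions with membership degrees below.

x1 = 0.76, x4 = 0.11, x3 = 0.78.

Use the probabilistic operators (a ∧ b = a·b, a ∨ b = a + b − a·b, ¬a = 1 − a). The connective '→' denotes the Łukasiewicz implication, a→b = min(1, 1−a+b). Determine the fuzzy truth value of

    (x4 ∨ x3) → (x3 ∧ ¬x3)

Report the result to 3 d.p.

x4 ∨ x3 = a + b − a·b on (0.1100, 0.7800) = 0.8042
¬x3 = 1 − 0.7800 = 0.2200
x3 ∧ ¬x3 = a·b on (0.7800, 0.2200) = 0.1716
(x4 ∨ x3) → (x3 ∧ ¬x3)  [Łukasiewicz: min(1, 1−a+b)] with a=0.8042, b=0.1716 → 0.3674

0.367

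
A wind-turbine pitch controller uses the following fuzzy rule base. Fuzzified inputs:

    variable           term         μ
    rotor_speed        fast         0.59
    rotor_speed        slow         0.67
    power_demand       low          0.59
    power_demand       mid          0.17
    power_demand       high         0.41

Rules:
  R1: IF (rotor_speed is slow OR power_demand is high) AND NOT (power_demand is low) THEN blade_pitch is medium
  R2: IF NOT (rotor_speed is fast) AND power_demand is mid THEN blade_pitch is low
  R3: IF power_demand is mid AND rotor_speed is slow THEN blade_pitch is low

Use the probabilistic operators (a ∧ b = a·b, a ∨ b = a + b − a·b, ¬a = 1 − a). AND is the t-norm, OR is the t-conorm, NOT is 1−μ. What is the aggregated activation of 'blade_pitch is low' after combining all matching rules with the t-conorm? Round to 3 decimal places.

0.176

R1: (slow=0.67 OR high=0.41) = 0.8053; AND[a·b] with ¬low=1−0.59=0.41 → w = 0.3302
R2: ¬fast=1−0.59=0.41, mid=0.17; AND[a·b] → w = 0.0697
R3: mid=0.17, slow=0.67; AND[a·b] → w = 0.1139
Rules with consequent 'low': {R2, R3} → strengths 0.0697, 0.1139
Aggregate via t-conorm [a + b − a·b]: 0.1757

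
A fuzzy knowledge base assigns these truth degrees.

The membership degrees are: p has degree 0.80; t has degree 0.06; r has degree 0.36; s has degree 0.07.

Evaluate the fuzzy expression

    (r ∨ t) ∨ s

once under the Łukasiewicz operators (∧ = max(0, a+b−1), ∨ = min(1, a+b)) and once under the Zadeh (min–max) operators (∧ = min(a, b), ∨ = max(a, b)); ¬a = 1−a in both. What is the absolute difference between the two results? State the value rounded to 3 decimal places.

0.130

Under Łukasiewicz:
  r ∨ t = min(1, a+b) on (0.36, 0.06) = 0.42
  (r ∨ t) ∨ s = min(1, a+b) on (0.42, 0.07) = 0.49
  → value = 0.4900
Under Zadeh (min–max):
  r ∨ t = max(a, b) on (0.36, 0.06) = 0.36
  (r ∨ t) ∨ s = max(a, b) on (0.36, 0.07) = 0.36
  → value = 0.3600
|0.4900 − 0.3600| = 0.130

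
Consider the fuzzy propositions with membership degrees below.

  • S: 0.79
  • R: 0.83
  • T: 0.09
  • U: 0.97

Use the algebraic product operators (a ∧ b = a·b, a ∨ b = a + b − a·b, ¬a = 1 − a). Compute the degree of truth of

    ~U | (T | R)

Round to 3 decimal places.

0.850

~U = 1 − 0.9700 = 0.0300
T | R = a + b − a·b on (0.0900, 0.8300) = 0.8453
~U | (T | R) = a + b − a·b on (0.0300, 0.8453) = 0.8499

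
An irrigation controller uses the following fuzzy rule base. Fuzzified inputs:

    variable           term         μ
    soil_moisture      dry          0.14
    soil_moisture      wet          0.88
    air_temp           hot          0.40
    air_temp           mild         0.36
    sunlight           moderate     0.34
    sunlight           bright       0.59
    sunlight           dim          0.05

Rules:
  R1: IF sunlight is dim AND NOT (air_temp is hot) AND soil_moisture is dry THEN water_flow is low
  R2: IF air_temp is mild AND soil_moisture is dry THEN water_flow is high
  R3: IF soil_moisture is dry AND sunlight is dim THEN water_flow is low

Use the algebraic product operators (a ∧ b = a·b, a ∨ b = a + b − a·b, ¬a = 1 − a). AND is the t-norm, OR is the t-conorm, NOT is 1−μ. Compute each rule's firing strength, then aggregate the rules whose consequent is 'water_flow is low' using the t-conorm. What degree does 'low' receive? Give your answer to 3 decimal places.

R1: dim=0.05, ¬hot=1−0.40=0.60, dry=0.14; AND[a·b] → w = 0.0042
R2: mild=0.36, dry=0.14; AND[a·b] → w = 0.0504
R3: dry=0.14, dim=0.05; AND[a·b] → w = 0.0070
Rules with consequent 'low': {R1, R3} → strengths 0.0042, 0.0070
Aggregate via t-conorm [a + b − a·b]: 0.0112

0.011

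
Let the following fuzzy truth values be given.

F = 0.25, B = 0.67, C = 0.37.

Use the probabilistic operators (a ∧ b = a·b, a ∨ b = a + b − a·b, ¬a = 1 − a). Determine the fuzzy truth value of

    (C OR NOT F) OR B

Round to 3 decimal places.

NOT F = 1 − 0.2500 = 0.7500
C OR NOT F = a + b − a·b on (0.3700, 0.7500) = 0.8425
(C OR NOT F) OR B = a + b − a·b on (0.8425, 0.6700) = 0.9480

0.948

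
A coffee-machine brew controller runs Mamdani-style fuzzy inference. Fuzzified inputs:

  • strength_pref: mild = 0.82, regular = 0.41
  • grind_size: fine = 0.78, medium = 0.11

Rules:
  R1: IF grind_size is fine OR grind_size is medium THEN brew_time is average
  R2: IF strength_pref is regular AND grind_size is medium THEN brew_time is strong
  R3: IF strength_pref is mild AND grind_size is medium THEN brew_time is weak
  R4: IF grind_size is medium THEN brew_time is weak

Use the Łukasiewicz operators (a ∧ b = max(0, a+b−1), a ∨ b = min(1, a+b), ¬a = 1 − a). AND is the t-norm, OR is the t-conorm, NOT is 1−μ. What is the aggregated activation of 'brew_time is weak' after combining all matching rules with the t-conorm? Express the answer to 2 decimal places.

R1: fine=0.78, medium=0.11; OR[min(1, a+b)] → w = 0.89
R2: regular=0.41, medium=0.11; AND[max(0, a+b−1)] → w = 0.00
R3: mild=0.82, medium=0.11; AND[max(0, a+b−1)] → w = 0.00
R4: medium=0.11 → w = 0.11
Rules with consequent 'weak': {R3, R4} → strengths 0.00, 0.11
Aggregate via t-conorm [min(1, a+b)]: 0.11

0.11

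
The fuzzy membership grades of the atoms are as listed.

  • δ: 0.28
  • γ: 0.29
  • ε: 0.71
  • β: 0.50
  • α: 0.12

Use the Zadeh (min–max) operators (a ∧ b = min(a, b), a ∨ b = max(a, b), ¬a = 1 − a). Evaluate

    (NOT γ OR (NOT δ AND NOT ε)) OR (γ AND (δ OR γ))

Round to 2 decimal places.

0.71

NOT γ = 1 − 0.29 = 0.71
NOT δ = 1 − 0.28 = 0.72
NOT ε = 1 − 0.71 = 0.29
NOT δ AND NOT ε = min(a, b) on (0.72, 0.29) = 0.29
NOT γ OR (NOT δ AND NOT ε) = max(a, b) on (0.71, 0.29) = 0.71
δ OR γ = max(a, b) on (0.28, 0.29) = 0.29
γ AND (δ OR γ) = min(a, b) on (0.29, 0.29) = 0.29
(NOT γ OR (NOT δ AND NOT ε)) OR (γ AND (δ OR γ)) = max(a, b) on (0.71, 0.29) = 0.71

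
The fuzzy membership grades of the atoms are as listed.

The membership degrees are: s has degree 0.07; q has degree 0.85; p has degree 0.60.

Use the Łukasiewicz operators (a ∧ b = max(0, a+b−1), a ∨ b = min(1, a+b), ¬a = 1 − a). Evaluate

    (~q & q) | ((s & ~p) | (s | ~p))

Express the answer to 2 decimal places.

0.47

~q = 1 − 0.85 = 0.15
~q & q = max(0, a+b−1) on (0.15, 0.85) = 0.00
~p = 1 − 0.60 = 0.40
s & ~p = max(0, a+b−1) on (0.07, 0.40) = 0.00
~p = 1 − 0.60 = 0.40
s | ~p = min(1, a+b) on (0.07, 0.40) = 0.47
(s & ~p) | (s | ~p) = min(1, a+b) on (0.00, 0.47) = 0.47
(~q & q) | ((s & ~p) | (s | ~p)) = min(1, a+b) on (0.00, 0.47) = 0.47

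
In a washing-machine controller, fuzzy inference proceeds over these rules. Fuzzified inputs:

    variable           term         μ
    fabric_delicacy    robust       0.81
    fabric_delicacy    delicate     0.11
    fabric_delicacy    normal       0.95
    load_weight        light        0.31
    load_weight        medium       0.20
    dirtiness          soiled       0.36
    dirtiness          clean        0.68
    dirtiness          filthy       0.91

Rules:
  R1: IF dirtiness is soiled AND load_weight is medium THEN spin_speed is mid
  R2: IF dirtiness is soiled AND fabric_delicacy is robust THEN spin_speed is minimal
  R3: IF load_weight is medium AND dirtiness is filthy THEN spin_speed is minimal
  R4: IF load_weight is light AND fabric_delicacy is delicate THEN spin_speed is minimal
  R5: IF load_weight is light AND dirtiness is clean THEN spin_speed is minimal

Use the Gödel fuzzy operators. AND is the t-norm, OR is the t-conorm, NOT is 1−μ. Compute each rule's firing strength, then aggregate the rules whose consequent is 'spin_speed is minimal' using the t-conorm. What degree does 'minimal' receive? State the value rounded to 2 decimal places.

R1: soiled=0.36, medium=0.20; AND[min(a, b)] → w = 0.20
R2: soiled=0.36, robust=0.81; AND[min(a, b)] → w = 0.36
R3: medium=0.20, filthy=0.91; AND[min(a, b)] → w = 0.20
R4: light=0.31, delicate=0.11; AND[min(a, b)] → w = 0.11
R5: light=0.31, clean=0.68; AND[min(a, b)] → w = 0.31
Rules with consequent 'minimal': {R2, R3, R4, R5} → strengths 0.36, 0.20, 0.11, 0.31
Aggregate via t-conorm [max(a, b)]: 0.36

0.36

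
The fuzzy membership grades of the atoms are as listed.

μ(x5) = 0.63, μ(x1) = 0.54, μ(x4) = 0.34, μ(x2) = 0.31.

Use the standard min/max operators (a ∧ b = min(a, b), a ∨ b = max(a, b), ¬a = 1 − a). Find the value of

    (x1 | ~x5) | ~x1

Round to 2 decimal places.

0.54

~x5 = 1 − 0.63 = 0.37
x1 | ~x5 = max(a, b) on (0.54, 0.37) = 0.54
~x1 = 1 − 0.54 = 0.46
(x1 | ~x5) | ~x1 = max(a, b) on (0.54, 0.46) = 0.54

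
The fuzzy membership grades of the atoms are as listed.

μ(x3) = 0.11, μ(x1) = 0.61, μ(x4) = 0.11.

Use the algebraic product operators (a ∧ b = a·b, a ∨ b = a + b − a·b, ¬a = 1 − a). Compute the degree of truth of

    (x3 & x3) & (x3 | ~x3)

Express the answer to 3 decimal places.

x3 & x3 = a·b on (0.1100, 0.1100) = 0.0121
~x3 = 1 − 0.1100 = 0.8900
x3 | ~x3 = a + b − a·b on (0.1100, 0.8900) = 0.9021
(x3 & x3) & (x3 | ~x3) = a·b on (0.0121, 0.9021) = 0.0109

0.011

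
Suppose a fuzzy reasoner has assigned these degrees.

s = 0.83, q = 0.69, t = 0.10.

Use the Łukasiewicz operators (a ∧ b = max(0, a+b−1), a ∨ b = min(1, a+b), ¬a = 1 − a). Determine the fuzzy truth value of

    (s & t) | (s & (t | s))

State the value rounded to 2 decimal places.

s & t = max(0, a+b−1) on (0.83, 0.10) = 0.00
t | s = min(1, a+b) on (0.10, 0.83) = 0.93
s & (t | s) = max(0, a+b−1) on (0.83, 0.93) = 0.76
(s & t) | (s & (t | s)) = min(1, a+b) on (0.00, 0.76) = 0.76

0.76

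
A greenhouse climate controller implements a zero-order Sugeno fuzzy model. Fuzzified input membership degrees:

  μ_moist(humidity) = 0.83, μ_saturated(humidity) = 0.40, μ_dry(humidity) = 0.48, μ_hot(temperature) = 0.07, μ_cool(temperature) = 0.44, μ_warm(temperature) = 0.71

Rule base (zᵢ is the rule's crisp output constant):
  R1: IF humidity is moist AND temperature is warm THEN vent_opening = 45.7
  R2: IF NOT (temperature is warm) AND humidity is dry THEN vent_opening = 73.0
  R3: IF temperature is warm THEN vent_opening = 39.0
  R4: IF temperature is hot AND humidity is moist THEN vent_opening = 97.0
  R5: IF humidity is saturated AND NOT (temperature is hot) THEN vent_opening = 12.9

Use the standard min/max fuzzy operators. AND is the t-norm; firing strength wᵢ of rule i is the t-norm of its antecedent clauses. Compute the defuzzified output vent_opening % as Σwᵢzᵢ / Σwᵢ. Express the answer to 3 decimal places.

42.778

R1 (z=45.7): moist=0.83, warm=0.71; AND[min(a, b)] → w = 0.71
R2 (z=73.0): ¬warm=1−0.71=0.29, dry=0.48; AND[min(a, b)] → w = 0.29
R3 (z=39.0): warm=0.71 → w = 0.71
R4 (z=97.0): hot=0.07, moist=0.83; AND[min(a, b)] → w = 0.07
R5 (z=12.9): saturated=0.40, ¬hot=1−0.07=0.93; AND[min(a, b)] → w = 0.40
Weighted average = (0.71·45.7 + 0.29·73.0 + 0.71·39.0 + 0.07·97.0 + 0.40·12.9) / (0.71 + 0.29 + 0.71 + 0.07 + 0.40)
  = 93.2570 / 2.1800 = 42.778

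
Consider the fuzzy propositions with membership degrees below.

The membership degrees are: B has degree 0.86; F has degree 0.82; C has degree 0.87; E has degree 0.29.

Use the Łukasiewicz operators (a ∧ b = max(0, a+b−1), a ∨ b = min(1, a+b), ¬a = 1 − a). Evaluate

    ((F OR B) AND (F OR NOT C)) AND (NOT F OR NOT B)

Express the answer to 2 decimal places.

0.27

F OR B = min(1, a+b) on (0.82, 0.86) = 1.00
NOT C = 1 − 0.87 = 0.13
F OR NOT C = min(1, a+b) on (0.82, 0.13) = 0.95
(F OR B) AND (F OR NOT C) = max(0, a+b−1) on (1.00, 0.95) = 0.95
NOT F = 1 − 0.82 = 0.18
NOT B = 1 − 0.86 = 0.14
NOT F OR NOT B = min(1, a+b) on (0.18, 0.14) = 0.32
((F OR B) AND (F OR NOT C)) AND (NOT F OR NOT B) = max(0, a+b−1) on (0.95, 0.32) = 0.27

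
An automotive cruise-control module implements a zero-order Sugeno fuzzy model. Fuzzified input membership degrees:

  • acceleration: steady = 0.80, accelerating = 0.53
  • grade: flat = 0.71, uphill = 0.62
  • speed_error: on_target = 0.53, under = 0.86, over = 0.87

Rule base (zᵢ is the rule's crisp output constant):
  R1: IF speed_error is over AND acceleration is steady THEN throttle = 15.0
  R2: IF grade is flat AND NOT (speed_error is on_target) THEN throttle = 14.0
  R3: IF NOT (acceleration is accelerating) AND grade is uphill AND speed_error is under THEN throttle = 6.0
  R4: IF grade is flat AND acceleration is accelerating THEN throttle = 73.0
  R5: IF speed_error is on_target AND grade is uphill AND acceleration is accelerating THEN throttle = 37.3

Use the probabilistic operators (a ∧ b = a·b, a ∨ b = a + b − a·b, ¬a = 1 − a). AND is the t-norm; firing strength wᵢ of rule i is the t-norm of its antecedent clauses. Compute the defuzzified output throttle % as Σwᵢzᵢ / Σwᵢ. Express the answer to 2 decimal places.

27.63

R1 (z=15.0): over=0.87, steady=0.80; AND[a·b] → w = 0.6960
R2 (z=14.0): flat=0.71, ¬on_target=1−0.53=0.47; AND[a·b] → w = 0.3337
R3 (z=6.0): ¬accelerating=1−0.53=0.47, uphill=0.62, under=0.86; AND[a·b] → w = 0.2506
R4 (z=73.0): flat=0.71, accelerating=0.53; AND[a·b] → w = 0.3763
R5 (z=37.3): on_target=0.53, uphill=0.62, accelerating=0.53; AND[a·b] → w = 0.1742
Weighted average = (0.6960·15.0 + 0.3337·14.0 + 0.2506·6.0 + 0.3763·73.0 + 0.1742·37.3) / (0.6960 + 0.3337 + 0.2506 + 0.3763 + 0.1742)
  = 50.5814 / 1.8308 = 27.63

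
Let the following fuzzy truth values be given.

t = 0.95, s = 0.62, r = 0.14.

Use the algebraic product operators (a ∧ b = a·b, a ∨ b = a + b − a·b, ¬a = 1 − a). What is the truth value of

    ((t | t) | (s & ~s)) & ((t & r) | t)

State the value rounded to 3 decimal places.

0.955

t | t = a + b − a·b on (0.9500, 0.9500) = 0.9975
~s = 1 − 0.6200 = 0.3800
s & ~s = a·b on (0.6200, 0.3800) = 0.2356
(t | t) | (s & ~s) = a + b − a·b on (0.9975, 0.2356) = 0.9981
t & r = a·b on (0.9500, 0.1400) = 0.1330
(t & r) | t = a + b − a·b on (0.1330, 0.9500) = 0.9567
((t | t) | (s & ~s)) & ((t & r) | t) = a·b on (0.9981, 0.9567) = 0.9548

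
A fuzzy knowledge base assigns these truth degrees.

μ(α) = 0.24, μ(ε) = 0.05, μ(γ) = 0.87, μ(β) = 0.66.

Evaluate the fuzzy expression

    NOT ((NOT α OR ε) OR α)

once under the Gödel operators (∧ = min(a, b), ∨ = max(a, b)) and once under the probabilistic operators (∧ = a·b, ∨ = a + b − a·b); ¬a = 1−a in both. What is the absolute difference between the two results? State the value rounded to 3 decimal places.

0.067

Under Gödel:
  NOT α = 1 − 0.24 = 0.76
  NOT α OR ε = max(a, b) on (0.76, 0.05) = 0.76
  (NOT α OR ε) OR α = max(a, b) on (0.76, 0.24) = 0.76
  NOT ((NOT α OR ε) OR α) = 1 − 0.76 = 0.24
  → value = 0.2400
Under probabilistic:
  NOT α = 1 − 0.2400 = 0.7600
  NOT α OR ε = a + b − a·b on (0.7600, 0.0500) = 0.7720
  (NOT α OR ε) OR α = a + b − a·b on (0.7720, 0.2400) = 0.8267
  NOT ((NOT α OR ε) OR α) = 1 − 0.8267 = 0.1733
  → value = 0.1733
|0.2400 − 0.1733| = 0.067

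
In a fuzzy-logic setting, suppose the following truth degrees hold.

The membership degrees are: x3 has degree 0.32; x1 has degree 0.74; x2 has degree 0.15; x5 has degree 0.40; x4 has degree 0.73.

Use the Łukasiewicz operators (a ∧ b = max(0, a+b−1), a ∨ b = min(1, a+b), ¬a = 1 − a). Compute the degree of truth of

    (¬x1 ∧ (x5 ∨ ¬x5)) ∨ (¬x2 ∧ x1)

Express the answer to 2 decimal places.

¬x1 = 1 − 0.74 = 0.26
¬x5 = 1 − 0.40 = 0.60
x5 ∨ ¬x5 = min(1, a+b) on (0.40, 0.60) = 1.00
¬x1 ∧ (x5 ∨ ¬x5) = max(0, a+b−1) on (0.26, 1.00) = 0.26
¬x2 = 1 − 0.15 = 0.85
¬x2 ∧ x1 = max(0, a+b−1) on (0.85, 0.74) = 0.59
(¬x1 ∧ (x5 ∨ ¬x5)) ∨ (¬x2 ∧ x1) = min(1, a+b) on (0.26, 0.59) = 0.85

0.85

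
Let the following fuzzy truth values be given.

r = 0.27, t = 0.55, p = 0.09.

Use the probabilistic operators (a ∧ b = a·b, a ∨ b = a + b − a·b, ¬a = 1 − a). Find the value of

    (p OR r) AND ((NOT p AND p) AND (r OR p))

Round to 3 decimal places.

0.009

p OR r = a + b − a·b on (0.0900, 0.2700) = 0.3357
NOT p = 1 − 0.0900 = 0.9100
NOT p AND p = a·b on (0.9100, 0.0900) = 0.0819
r OR p = a + b − a·b on (0.2700, 0.0900) = 0.3357
(NOT p AND p) AND (r OR p) = a·b on (0.0819, 0.3357) = 0.0275
(p OR r) AND ((NOT p AND p) AND (r OR p)) = a·b on (0.3357, 0.0275) = 0.0092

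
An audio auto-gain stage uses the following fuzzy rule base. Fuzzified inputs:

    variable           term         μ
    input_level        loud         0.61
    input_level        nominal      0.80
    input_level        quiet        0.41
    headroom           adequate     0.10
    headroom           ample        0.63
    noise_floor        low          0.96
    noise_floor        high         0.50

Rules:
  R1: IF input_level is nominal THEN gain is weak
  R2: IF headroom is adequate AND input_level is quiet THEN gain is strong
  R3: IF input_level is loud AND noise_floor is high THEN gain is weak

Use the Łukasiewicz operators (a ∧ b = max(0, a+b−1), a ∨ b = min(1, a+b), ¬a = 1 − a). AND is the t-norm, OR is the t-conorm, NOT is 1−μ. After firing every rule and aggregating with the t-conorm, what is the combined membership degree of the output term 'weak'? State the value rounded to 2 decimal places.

0.91

R1: nominal=0.80 → w = 0.80
R2: adequate=0.10, quiet=0.41; AND[max(0, a+b−1)] → w = 0.00
R3: loud=0.61, high=0.50; AND[max(0, a+b−1)] → w = 0.11
Rules with consequent 'weak': {R1, R3} → strengths 0.80, 0.11
Aggregate via t-conorm [min(1, a+b)]: 0.91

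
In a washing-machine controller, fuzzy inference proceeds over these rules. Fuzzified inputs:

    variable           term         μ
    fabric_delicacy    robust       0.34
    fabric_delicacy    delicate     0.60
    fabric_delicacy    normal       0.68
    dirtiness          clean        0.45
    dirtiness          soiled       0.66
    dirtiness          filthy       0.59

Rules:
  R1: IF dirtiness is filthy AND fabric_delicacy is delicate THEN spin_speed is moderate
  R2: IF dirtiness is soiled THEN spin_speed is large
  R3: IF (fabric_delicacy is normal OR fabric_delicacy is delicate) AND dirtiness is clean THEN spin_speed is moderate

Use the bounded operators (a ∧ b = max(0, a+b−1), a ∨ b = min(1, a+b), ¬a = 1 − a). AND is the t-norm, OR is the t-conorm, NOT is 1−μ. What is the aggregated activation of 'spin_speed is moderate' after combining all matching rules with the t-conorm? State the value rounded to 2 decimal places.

R1: filthy=0.59, delicate=0.60; AND[max(0, a+b−1)] → w = 0.19
R2: soiled=0.66 → w = 0.66
R3: (normal=0.68 OR delicate=0.60) = 1.00; AND[max(0, a+b−1)] with clean=0.45 → w = 0.45
Rules with consequent 'moderate': {R1, R3} → strengths 0.19, 0.45
Aggregate via t-conorm [min(1, a+b)]: 0.64

0.64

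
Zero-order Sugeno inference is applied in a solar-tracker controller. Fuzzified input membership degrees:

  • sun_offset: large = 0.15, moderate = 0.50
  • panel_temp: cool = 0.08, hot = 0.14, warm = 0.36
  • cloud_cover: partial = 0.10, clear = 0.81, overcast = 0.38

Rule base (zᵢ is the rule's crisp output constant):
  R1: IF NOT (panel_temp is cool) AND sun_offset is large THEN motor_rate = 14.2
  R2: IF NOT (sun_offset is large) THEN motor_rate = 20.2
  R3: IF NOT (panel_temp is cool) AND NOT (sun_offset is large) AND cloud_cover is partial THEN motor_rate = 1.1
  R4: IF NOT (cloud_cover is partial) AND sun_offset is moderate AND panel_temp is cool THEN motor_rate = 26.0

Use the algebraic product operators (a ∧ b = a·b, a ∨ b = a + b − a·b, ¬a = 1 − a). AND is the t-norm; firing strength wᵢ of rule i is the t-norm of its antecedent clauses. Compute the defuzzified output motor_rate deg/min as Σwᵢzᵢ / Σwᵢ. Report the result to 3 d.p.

R1 (z=14.2): ¬cool=1−0.08=0.92, large=0.15; AND[a·b] → w = 0.1380
R2 (z=20.2): ¬large=1−0.15=0.85 → w = 0.8500
R3 (z=1.1): ¬cool=1−0.08=0.92, ¬large=1−0.15=0.85, partial=0.10; AND[a·b] → w = 0.0782
R4 (z=26.0): ¬partial=1−0.10=0.90, moderate=0.50, cool=0.08; AND[a·b] → w = 0.0360
Weighted average = (0.1380·14.2 + 0.8500·20.2 + 0.0782·1.1 + 0.0360·26.0) / (0.1380 + 0.8500 + 0.0782 + 0.0360)
  = 20.1516 / 1.1022 = 18.283

18.283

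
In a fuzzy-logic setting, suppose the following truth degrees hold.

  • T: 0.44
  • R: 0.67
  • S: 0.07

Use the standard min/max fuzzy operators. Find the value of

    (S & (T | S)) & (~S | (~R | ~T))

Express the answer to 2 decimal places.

0.07

T | S = max(a, b) on (0.44, 0.07) = 0.44
S & (T | S) = min(a, b) on (0.07, 0.44) = 0.07
~S = 1 − 0.07 = 0.93
~R = 1 − 0.67 = 0.33
~T = 1 − 0.44 = 0.56
~R | ~T = max(a, b) on (0.33, 0.56) = 0.56
~S | (~R | ~T) = max(a, b) on (0.93, 0.56) = 0.93
(S & (T | S)) & (~S | (~R | ~T)) = min(a, b) on (0.07, 0.93) = 0.07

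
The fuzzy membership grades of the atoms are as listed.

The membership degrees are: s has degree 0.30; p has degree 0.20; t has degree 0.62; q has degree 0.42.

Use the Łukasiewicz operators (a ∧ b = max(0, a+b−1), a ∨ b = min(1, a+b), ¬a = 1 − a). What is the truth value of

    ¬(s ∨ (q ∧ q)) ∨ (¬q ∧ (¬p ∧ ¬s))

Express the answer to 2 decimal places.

q ∧ q = max(0, a+b−1) on (0.42, 0.42) = 0.00
s ∨ (q ∧ q) = min(1, a+b) on (0.30, 0.00) = 0.30
¬(s ∨ (q ∧ q)) = 1 − 0.30 = 0.70
¬q = 1 − 0.42 = 0.58
¬p = 1 − 0.20 = 0.80
¬s = 1 − 0.30 = 0.70
¬p ∧ ¬s = max(0, a+b−1) on (0.80, 0.70) = 0.50
¬q ∧ (¬p ∧ ¬s) = max(0, a+b−1) on (0.58, 0.50) = 0.08
¬(s ∨ (q ∧ q)) ∨ (¬q ∧ (¬p ∧ ¬s)) = min(1, a+b) on (0.70, 0.08) = 0.78

0.78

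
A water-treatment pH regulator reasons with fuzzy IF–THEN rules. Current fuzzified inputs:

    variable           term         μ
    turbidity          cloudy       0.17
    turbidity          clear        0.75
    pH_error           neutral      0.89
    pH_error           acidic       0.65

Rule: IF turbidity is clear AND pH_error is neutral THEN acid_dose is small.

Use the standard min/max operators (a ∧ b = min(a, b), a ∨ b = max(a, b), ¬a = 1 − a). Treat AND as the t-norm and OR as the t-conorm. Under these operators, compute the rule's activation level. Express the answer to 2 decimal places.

0.75

firing strength: clear=0.75, neutral=0.89; AND[min(a, b)] → w = 0.75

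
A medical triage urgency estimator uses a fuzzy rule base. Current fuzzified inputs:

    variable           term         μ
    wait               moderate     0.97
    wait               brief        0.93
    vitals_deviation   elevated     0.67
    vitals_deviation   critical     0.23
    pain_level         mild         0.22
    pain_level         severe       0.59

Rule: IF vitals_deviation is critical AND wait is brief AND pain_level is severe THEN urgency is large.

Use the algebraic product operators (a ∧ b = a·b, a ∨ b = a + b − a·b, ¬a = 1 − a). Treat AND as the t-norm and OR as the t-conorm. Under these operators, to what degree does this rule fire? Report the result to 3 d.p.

firing strength: critical=0.23, brief=0.93, severe=0.59; AND[a·b] → w = 0.1262

0.126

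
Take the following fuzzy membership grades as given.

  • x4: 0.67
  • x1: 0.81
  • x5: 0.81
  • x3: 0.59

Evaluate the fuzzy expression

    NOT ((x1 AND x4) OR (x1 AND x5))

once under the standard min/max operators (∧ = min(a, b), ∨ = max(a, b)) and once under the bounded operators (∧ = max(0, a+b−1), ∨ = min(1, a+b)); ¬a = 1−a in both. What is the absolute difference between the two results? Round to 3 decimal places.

0.190

Under standard min/max:
  x1 AND x4 = min(a, b) on (0.81, 0.67) = 0.67
  x1 AND x5 = min(a, b) on (0.81, 0.81) = 0.81
  (x1 AND x4) OR (x1 AND x5) = max(a, b) on (0.67, 0.81) = 0.81
  NOT ((x1 AND x4) OR (x1 AND x5)) = 1 − 0.81 = 0.19
  → value = 0.1900
Under bounded:
  x1 AND x4 = max(0, a+b−1) on (0.81, 0.67) = 0.48
  x1 AND x5 = max(0, a+b−1) on (0.81, 0.81) = 0.62
  (x1 AND x4) OR (x1 AND x5) = min(1, a+b) on (0.48, 0.62) = 1.00
  NOT ((x1 AND x4) OR (x1 AND x5)) = 1 − 1.00 = 0.00
  → value = 0.0000
|0.1900 − 0.0000| = 0.190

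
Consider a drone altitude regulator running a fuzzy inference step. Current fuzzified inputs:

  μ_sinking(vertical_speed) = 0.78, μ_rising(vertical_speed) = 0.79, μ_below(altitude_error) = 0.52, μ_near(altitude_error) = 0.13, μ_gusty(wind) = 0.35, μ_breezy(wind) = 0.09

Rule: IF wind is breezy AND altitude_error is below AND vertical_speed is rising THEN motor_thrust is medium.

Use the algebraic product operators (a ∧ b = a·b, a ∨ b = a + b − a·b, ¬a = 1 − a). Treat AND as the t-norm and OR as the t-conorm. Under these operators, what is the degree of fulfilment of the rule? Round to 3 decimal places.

0.037

firing strength: breezy=0.09, below=0.52, rising=0.79; AND[a·b] → w = 0.0370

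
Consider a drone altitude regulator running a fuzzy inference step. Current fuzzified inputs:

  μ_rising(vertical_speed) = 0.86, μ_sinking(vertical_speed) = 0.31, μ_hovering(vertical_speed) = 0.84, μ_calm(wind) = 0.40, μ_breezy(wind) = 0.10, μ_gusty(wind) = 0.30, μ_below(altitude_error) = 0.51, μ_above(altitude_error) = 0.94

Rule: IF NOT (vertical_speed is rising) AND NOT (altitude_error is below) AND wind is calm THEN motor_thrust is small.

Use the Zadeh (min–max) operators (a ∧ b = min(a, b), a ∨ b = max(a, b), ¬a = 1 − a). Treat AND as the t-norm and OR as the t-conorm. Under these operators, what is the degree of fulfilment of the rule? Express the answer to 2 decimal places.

firing strength: ¬rising=1−0.86=0.14, ¬below=1−0.51=0.49, calm=0.40; AND[min(a, b)] → w = 0.14

0.14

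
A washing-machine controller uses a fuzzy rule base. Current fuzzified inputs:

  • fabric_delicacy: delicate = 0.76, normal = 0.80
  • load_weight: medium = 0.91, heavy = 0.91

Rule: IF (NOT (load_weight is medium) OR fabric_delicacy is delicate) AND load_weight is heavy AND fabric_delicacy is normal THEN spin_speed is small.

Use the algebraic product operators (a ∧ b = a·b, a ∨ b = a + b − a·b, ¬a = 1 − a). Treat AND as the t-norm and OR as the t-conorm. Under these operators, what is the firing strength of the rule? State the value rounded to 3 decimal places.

0.569

firing strength: (¬medium=1−0.91=0.09 OR delicate=0.76) = 0.7816; AND[a·b] with heavy=0.91, normal=0.80 → w = 0.5690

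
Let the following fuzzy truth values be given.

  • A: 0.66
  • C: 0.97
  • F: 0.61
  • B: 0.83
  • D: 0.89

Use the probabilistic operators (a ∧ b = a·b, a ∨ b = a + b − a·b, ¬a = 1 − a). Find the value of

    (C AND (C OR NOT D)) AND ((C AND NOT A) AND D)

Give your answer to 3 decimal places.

NOT D = 1 − 0.8900 = 0.1100
C OR NOT D = a + b − a·b on (0.9700, 0.1100) = 0.9733
C AND (C OR NOT D) = a·b on (0.9700, 0.9733) = 0.9441
NOT A = 1 − 0.6600 = 0.3400
C AND NOT A = a·b on (0.9700, 0.3400) = 0.3298
(C AND NOT A) AND D = a·b on (0.3298, 0.8900) = 0.2935
(C AND (C OR NOT D)) AND ((C AND NOT A) AND D) = a·b on (0.9441, 0.2935) = 0.2771

0.277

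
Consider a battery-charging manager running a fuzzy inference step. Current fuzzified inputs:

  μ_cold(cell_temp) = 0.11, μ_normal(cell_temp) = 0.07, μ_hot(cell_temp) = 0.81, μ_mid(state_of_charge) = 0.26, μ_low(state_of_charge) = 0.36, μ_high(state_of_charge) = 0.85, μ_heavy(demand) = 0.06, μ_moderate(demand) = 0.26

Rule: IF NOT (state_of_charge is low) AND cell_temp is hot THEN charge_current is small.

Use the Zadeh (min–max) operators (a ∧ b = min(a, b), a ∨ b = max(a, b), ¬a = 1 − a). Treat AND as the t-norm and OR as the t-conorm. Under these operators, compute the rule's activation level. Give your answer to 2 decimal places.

firing strength: ¬low=1−0.36=0.64, hot=0.81; AND[min(a, b)] → w = 0.64

0.64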